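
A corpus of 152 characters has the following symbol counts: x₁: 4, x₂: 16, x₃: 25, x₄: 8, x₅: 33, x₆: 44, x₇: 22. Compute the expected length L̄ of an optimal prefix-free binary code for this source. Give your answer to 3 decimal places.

2.572 bits/symbol

Probabilities are the counts divided by 152.
Repeatedly combine the two least-probable nodes; the expected code length is the sum of the merged weights.
merge 1/38 + 1/19 → 3/38
merge 3/38 + 2/19 → 7/38
merge 11/76 + 25/152 → 47/152
merge 7/38 + 33/152 → 61/152
merge 11/38 + 47/152 → 91/152
merge 61/152 + 91/152 → 1
L = 3/38 + 7/38 + 47/152 + 61/152 + 91/152 + 1 = 391/152 ≈ 2.572 bits/symbol.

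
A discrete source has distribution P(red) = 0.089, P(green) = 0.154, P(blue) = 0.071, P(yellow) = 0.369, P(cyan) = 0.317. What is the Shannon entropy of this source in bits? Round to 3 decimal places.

2.053 bits

H = −Σ pᵢ log₂ pᵢ.
−0.089·log₂(0.089) = 0.3106
−0.154·log₂(0.154) = 0.4156
−0.071·log₂(0.071) = 0.2709
−0.369·log₂(0.369) = 0.5307
−0.317·log₂(0.317) = 0.5254
Sum ≈ 2.0533 → 2.053 bits.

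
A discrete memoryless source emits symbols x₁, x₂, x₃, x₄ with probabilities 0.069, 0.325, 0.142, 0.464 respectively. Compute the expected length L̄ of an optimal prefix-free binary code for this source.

Repeatedly combine the two least-probable nodes; the expected code length is the sum of the merged weights.
merge 69/1000 + 71/500 → 211/1000
merge 211/1000 + 13/40 → 67/125
merge 58/125 + 67/125 → 1
L = 211/1000 + 67/125 + 1 = 1747/1000 = 1.747 bits/symbol.

1.747 bits/symbol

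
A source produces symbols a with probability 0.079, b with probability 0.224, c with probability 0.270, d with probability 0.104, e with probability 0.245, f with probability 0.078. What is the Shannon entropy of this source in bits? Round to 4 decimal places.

2.4066 bits

H = −Σ pᵢ log₂ pᵢ.
−0.079·log₂(0.079) = 0.2893
−0.224·log₂(0.224) = 0.4835
−0.270·log₂(0.270) = 0.5100
−0.104·log₂(0.104) = 0.3396
−0.245·log₂(0.245) = 0.4971
−0.078·log₂(0.078) = 0.2871
Sum ≈ 2.4066 → 2.4066 bits.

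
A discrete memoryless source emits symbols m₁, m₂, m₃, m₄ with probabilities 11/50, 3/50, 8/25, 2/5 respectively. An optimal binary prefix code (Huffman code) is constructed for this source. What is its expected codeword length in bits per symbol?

1.88 bits/symbol

Repeatedly combine the two least-probable nodes; the expected code length is the sum of the merged weights.
merge 3/50 + 11/50 → 7/25
merge 7/25 + 8/25 → 3/5
merge 2/5 + 3/5 → 1
L = 7/25 + 3/5 + 1 = 47/25 = 1.88 bits/symbol.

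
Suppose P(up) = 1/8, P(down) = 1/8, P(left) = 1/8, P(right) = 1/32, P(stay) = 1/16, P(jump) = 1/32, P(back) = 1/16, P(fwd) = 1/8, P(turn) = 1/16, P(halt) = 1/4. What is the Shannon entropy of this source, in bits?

3.0625 bits

Each probability is a power of 1/2, so log₂(1/p) is an integer.
H = Σ p·log₂(1/p) = 1/8·3 + 1/8·3 + 1/8·3 + 1/32·5 + 1/16·4 + 1/32·5 + 1/16·4 + 1/8·3 + 1/16·4 + 1/4·2 = 3.0625 bits.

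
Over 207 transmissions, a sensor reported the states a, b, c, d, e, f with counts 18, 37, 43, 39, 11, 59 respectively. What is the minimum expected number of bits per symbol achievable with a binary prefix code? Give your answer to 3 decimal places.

Probabilities are the counts divided by 207.
Repeatedly combine the two least-probable nodes; the expected code length is the sum of the merged weights.
merge 11/207 + 2/23 → 29/207
merge 29/207 + 37/207 → 22/69
merge 13/69 + 43/207 → 82/207
merge 59/207 + 22/69 → 125/207
merge 82/207 + 125/207 → 1
L = 29/207 + 22/69 + 82/207 + 125/207 + 1 = 509/207 ≈ 2.459 bits/symbol.

2.459 bits/symbol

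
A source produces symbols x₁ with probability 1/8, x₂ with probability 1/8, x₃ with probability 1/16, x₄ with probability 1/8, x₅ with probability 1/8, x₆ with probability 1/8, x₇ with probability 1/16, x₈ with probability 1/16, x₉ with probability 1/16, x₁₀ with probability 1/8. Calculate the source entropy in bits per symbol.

Each probability is a power of 1/2, so log₂(1/p) is an integer.
H = Σ p·log₂(1/p) = 1/8·3 + 1/8·3 + 1/16·4 + 1/8·3 + 1/8·3 + 1/8·3 + 1/16·4 + 1/16·4 + 1/16·4 + 1/8·3 = 3.25 bits.

3.25 bits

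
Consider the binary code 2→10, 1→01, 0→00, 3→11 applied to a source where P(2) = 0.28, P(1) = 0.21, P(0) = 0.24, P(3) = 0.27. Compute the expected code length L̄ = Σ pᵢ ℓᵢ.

2 bits/symbol

L̄ = Σ pᵢ·ℓᵢ = 0.28·2 + 0.21·2 + 0.24·2 + 0.27·2 = 2 bits/symbol.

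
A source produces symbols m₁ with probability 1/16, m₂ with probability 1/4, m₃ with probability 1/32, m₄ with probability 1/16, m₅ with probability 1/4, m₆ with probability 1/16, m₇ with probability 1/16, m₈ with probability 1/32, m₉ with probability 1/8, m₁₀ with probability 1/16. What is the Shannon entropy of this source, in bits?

2.9375 bits

Each probability is a power of 1/2, so log₂(1/p) is an integer.
H = Σ p·log₂(1/p) = 1/16·4 + 1/4·2 + 1/32·5 + 1/16·4 + 1/4·2 + 1/16·4 + 1/16·4 + 1/32·5 + 1/8·3 + 1/16·4 = 2.9375 bits.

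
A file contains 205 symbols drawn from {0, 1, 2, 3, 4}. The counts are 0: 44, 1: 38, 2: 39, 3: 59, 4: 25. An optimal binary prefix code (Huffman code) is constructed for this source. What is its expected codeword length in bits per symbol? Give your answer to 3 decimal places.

2.307 bits/symbol

Probabilities are the counts divided by 205.
Repeatedly combine the two least-probable nodes; the expected code length is the sum of the merged weights.
merge 5/41 + 38/205 → 63/205
merge 39/205 + 44/205 → 83/205
merge 59/205 + 63/205 → 122/205
merge 83/205 + 122/205 → 1
L = 63/205 + 83/205 + 122/205 + 1 = 473/205 ≈ 2.307 bits/symbol.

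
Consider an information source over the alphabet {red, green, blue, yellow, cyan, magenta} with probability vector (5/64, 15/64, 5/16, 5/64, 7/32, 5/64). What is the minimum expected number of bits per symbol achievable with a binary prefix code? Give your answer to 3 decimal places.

2.391 bits/symbol

Repeatedly combine the two least-probable nodes; the expected code length is the sum of the merged weights.
merge 5/64 + 5/64 → 5/32
merge 5/64 + 5/32 → 15/64
merge 7/32 + 15/64 → 29/64
merge 15/64 + 5/16 → 35/64
merge 29/64 + 35/64 → 1
L = 5/32 + 15/64 + 29/64 + 35/64 + 1 = 153/64 ≈ 2.391 bits/symbol.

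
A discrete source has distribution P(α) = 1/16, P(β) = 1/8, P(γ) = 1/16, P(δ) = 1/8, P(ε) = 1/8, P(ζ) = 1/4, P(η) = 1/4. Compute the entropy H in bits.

Each probability is a power of 1/2, so log₂(1/p) is an integer.
H = Σ p·log₂(1/p) = 1/16·4 + 1/8·3 + 1/16·4 + 1/8·3 + 1/8·3 + 1/4·2 + 1/4·2 = 2.625 bits.

2.625 bits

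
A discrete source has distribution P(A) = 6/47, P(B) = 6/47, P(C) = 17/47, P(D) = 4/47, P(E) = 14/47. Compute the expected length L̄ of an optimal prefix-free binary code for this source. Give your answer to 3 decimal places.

Repeatedly combine the two least-probable nodes; the expected code length is the sum of the merged weights.
merge 4/47 + 6/47 → 10/47
merge 6/47 + 10/47 → 16/47
merge 14/47 + 16/47 → 30/47
merge 17/47 + 30/47 → 1
L = 10/47 + 16/47 + 30/47 + 1 = 103/47 ≈ 2.191 bits/symbol.

2.191 bits/symbol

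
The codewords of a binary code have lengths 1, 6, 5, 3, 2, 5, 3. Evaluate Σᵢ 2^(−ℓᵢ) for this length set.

With common denominator 2^6 = 64: Σ 2^(−ℓᵢ) = 32/64 + 1/64 + 2/64 + 8/64 + 16/64 + 2/64 + 8/64 = 69/64 = 1.078125.

1.078125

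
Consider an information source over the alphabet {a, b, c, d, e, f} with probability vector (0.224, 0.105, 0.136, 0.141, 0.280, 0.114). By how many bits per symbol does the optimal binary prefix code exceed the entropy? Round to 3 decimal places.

0.010 bits

Entropy H = −Σ p log₂ p ≈ 2.4862 bits.
Huffman merges: 21/200+57/500→219/1000; 17/125+141/1000→277/1000; 219/1000+28/125→443/1000; 277/1000+7/25→557/1000; 443/1000+557/1000→1. L = 312/125 ≈ 2.4960.
L − H = 2.4960 − 2.4862 = 0.010 bits.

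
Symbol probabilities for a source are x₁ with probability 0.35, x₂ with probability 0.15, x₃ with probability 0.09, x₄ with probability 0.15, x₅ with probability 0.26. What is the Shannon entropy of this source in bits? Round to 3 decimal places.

2.169 bits

H = −Σ pᵢ log₂ pᵢ.
−0.35·log₂(0.35) = 0.5301
−0.15·log₂(0.15) = 0.4105
−0.09·log₂(0.09) = 0.3127
−0.15·log₂(0.15) = 0.4105
−0.26·log₂(0.26) = 0.5053
Sum ≈ 2.1691 → 2.169 bits.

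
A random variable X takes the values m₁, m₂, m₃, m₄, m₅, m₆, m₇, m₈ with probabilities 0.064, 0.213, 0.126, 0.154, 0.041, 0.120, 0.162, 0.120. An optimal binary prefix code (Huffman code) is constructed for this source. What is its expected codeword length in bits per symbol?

Repeatedly combine the two least-probable nodes; the expected code length is the sum of the merged weights.
merge 41/1000 + 8/125 → 21/200
merge 21/200 + 3/25 → 9/40
merge 3/25 + 63/500 → 123/500
merge 77/500 + 81/500 → 79/250
merge 213/1000 + 9/40 → 219/500
merge 123/500 + 79/250 → 281/500
merge 219/500 + 281/500 → 1
L = 21/200 + 9/40 + 123/500 + 79/250 + 219/500 + 281/500 + 1 = 723/250 = 2.892 bits/symbol.

2.892 bits/symbol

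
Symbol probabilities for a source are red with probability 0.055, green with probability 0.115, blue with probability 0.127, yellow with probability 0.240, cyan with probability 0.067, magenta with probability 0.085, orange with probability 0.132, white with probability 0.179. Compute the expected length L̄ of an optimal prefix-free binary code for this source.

Repeatedly combine the two least-probable nodes; the expected code length is the sum of the merged weights.
merge 11/200 + 67/1000 → 61/500
merge 17/200 + 23/200 → 1/5
merge 61/500 + 127/1000 → 249/1000
merge 33/250 + 179/1000 → 311/1000
merge 1/5 + 6/25 → 11/25
merge 249/1000 + 311/1000 → 14/25
merge 11/25 + 14/25 → 1
L = 61/500 + 1/5 + 249/1000 + 311/1000 + 11/25 + 14/25 + 1 = 1441/500 = 2.882 bits/symbol.

2.882 bits/symbol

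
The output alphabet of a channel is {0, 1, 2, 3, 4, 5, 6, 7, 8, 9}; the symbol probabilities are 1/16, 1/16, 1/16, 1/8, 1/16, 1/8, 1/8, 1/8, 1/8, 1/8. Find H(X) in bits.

Each probability is a power of 1/2, so log₂(1/p) is an integer.
H = Σ p·log₂(1/p) = 1/16·4 + 1/16·4 + 1/16·4 + 1/8·3 + 1/16·4 + 1/8·3 + 1/8·3 + 1/8·3 + 1/8·3 + 1/8·3 = 3.25 bits.

3.25 bits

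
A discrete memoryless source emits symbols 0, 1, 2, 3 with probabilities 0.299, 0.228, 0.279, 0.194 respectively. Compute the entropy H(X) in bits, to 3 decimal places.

H = −Σ pᵢ log₂ pᵢ.
−0.299·log₂(0.299) = 0.5208
−0.228·log₂(0.228) = 0.4863
−0.279·log₂(0.279) = 0.5138
−0.194·log₂(0.194) = 0.4590
Sum ≈ 1.9799 → 1.980 bits.

1.980 bits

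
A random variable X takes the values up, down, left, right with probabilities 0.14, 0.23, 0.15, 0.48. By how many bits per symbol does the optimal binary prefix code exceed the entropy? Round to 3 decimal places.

0.006 bits

Entropy H = −Σ p log₂ p ≈ 1.8036 bits.
Huffman merges: 7/50+3/20→29/100; 23/100+29/100→13/25; 12/25+13/25→1. L = 181/100 ≈ 1.8100.
L − H = 1.8100 − 1.8036 = 0.006 bits.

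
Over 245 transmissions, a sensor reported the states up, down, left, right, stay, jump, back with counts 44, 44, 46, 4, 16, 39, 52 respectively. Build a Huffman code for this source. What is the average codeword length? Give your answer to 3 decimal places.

2.682 bits/symbol

Probabilities are the counts divided by 245.
Repeatedly combine the two least-probable nodes; the expected code length is the sum of the merged weights.
merge 4/245 + 16/245 → 4/49
merge 4/49 + 39/245 → 59/245
merge 44/245 + 44/245 → 88/245
merge 46/245 + 52/245 → 2/5
merge 59/245 + 88/245 → 3/5
merge 2/5 + 3/5 → 1
L = 4/49 + 59/245 + 88/245 + 2/5 + 3/5 + 1 = 657/245 ≈ 2.682 bits/symbol.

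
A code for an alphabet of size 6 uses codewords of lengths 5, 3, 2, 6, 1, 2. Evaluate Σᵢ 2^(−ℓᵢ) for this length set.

1.171875

With common denominator 2^6 = 64: Σ 2^(−ℓᵢ) = 2/64 + 8/64 + 16/64 + 1/64 + 32/64 + 16/64 = 75/64 = 1.171875.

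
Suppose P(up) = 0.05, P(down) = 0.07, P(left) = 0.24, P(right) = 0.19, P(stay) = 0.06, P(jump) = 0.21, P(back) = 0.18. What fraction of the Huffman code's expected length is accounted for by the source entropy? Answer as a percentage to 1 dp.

Entropy H = −Σ p log₂ p ≈ 2.5957 bits.
Huffman merges: 1/20+3/50→11/100; 7/100+11/100→9/50; 9/50+9/50→9/25; 19/100+21/100→2/5; 6/25+9/25→3/5; 2/5+3/5→1. L = 53/20 ≈ 2.6500.
Efficiency = H/L = 2.5957/2.6500 = 98.0%.

98.0%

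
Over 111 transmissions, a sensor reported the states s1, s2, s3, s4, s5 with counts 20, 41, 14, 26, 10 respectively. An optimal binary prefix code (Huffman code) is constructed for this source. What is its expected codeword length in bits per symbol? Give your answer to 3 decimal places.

2.216 bits/symbol

Probabilities are the counts divided by 111.
Repeatedly combine the two least-probable nodes; the expected code length is the sum of the merged weights.
merge 10/111 + 14/111 → 8/37
merge 20/111 + 8/37 → 44/111
merge 26/111 + 41/111 → 67/111
merge 44/111 + 67/111 → 1
L = 8/37 + 44/111 + 67/111 + 1 = 82/37 ≈ 2.216 bits/symbol.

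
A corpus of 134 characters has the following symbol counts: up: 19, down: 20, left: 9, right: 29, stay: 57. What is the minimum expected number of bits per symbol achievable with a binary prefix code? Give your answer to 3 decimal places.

2.142 bits/symbol

Probabilities are the counts divided by 134.
Repeatedly combine the two least-probable nodes; the expected code length is the sum of the merged weights.
merge 9/134 + 19/134 → 14/67
merge 10/67 + 14/67 → 24/67
merge 29/134 + 24/67 → 77/134
merge 57/134 + 77/134 → 1
L = 14/67 + 24/67 + 77/134 + 1 = 287/134 ≈ 2.142 bits/symbol.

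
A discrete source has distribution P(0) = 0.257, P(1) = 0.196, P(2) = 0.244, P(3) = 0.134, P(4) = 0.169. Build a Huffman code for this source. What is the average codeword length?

Repeatedly combine the two least-probable nodes; the expected code length is the sum of the merged weights.
merge 67/500 + 169/1000 → 303/1000
merge 49/250 + 61/250 → 11/25
merge 257/1000 + 303/1000 → 14/25
merge 11/25 + 14/25 → 1
L = 303/1000 + 11/25 + 14/25 + 1 = 2303/1000 = 2.303 bits/symbol.

2.303 bits/symbol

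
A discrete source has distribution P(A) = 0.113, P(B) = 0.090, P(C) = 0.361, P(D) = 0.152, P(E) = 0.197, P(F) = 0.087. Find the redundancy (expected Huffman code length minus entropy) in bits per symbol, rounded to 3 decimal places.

0.062 bits

Entropy H = −Σ p log₂ p ≈ 2.3801 bits.
Huffman merges: 87/1000+9/100→177/1000; 113/1000+19/125→53/200; 177/1000+197/1000→187/500; 53/200+361/1000→313/500; 187/500+313/500→1. L = 1221/500 ≈ 2.4420.
L − H = 2.4420 − 2.3801 = 0.062 bits.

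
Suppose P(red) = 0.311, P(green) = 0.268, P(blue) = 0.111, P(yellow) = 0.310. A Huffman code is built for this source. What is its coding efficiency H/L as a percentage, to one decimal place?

95.4%

Entropy H = −Σ p log₂ p ≈ 1.9090 bits.
Huffman merges: 111/1000+67/250→379/1000; 31/100+311/1000→621/1000; 379/1000+621/1000→1. L = 2 ≈ 2.0000.
Efficiency = H/L = 1.9090/2.0000 = 95.4%.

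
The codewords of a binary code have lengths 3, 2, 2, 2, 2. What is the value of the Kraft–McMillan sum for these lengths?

With common denominator 2^3 = 8: Σ 2^(−ℓᵢ) = 1/8 + 2/8 + 2/8 + 2/8 + 2/8 = 9/8 = 1.125.

1.125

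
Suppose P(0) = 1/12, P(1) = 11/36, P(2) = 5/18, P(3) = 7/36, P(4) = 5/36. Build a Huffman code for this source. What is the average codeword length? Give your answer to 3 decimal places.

Repeatedly combine the two least-probable nodes; the expected code length is the sum of the merged weights.
merge 1/12 + 5/36 → 2/9
merge 7/36 + 2/9 → 5/12
merge 5/18 + 11/36 → 7/12
merge 5/12 + 7/12 → 1
L = 2/9 + 5/12 + 7/12 + 1 = 20/9 ≈ 2.222 bits/symbol.

2.222 bits/symbol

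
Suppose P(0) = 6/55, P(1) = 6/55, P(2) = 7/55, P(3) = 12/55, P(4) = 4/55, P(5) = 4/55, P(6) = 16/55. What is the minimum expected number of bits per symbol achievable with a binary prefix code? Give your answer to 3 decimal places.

Repeatedly combine the two least-probable nodes; the expected code length is the sum of the merged weights.
merge 4/55 + 4/55 → 8/55
merge 6/55 + 6/55 → 12/55
merge 7/55 + 8/55 → 3/11
merge 12/55 + 12/55 → 24/55
merge 3/11 + 16/55 → 31/55
merge 24/55 + 31/55 → 1
L = 8/55 + 12/55 + 3/11 + 24/55 + 31/55 + 1 = 29/11 ≈ 2.636 bits/symbol.

2.636 bits/symbol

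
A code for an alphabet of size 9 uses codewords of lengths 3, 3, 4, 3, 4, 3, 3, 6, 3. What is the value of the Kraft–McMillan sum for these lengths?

0.890625

With common denominator 2^6 = 64: Σ 2^(−ℓᵢ) = 8/64 + 8/64 + 4/64 + 8/64 + 4/64 + 8/64 + 8/64 + 1/64 + 8/64 = 57/64 = 0.890625.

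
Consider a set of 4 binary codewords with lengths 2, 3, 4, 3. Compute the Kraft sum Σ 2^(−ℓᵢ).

With common denominator 2^4 = 16: Σ 2^(−ℓᵢ) = 4/16 + 2/16 + 1/16 + 2/16 = 9/16 = 0.5625.

0.5625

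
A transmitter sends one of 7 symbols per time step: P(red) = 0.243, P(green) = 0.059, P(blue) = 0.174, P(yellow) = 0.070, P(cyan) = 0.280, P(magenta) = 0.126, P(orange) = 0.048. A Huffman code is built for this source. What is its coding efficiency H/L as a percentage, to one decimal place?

98.5%

Entropy H = −Σ p log₂ p ≈ 2.5454 bits.
Huffman merges: 6/125+59/1000→107/1000; 7/100+107/1000→177/1000; 63/500+87/500→3/10; 177/1000+243/1000→21/50; 7/25+3/10→29/50; 21/50+29/50→1. L = 323/125 ≈ 2.5840.
Efficiency = H/L = 2.5454/2.5840 = 98.5%.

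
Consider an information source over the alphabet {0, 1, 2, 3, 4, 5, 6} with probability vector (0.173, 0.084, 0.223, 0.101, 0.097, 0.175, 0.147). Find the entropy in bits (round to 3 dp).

H = −Σ pᵢ log₂ pᵢ.
−0.173·log₂(0.173) = 0.4379
−0.084·log₂(0.084) = 0.3002
−0.223·log₂(0.223) = 0.4828
−0.101·log₂(0.101) = 0.3341
−0.097·log₂(0.097) = 0.3265
−0.175·log₂(0.175) = 0.4401
−0.147·log₂(0.147) = 0.4066
Sum ≈ 2.7281 → 2.728 bits.

2.728 bits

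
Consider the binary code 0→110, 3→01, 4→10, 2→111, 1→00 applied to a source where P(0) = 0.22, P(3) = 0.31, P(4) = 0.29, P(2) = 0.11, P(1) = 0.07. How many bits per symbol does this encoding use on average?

L̄ = Σ pᵢ·ℓᵢ = 0.22·3 + 0.31·2 + 0.29·2 + 0.11·3 + 0.07·2 = 2.33 bits/symbol.

2.33 bits/symbol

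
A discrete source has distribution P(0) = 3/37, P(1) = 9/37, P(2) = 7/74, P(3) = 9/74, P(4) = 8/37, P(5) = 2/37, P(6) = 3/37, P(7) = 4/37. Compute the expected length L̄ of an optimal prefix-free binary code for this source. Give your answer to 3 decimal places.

Repeatedly combine the two least-probable nodes; the expected code length is the sum of the merged weights.
merge 2/37 + 3/37 → 5/37
merge 3/37 + 7/74 → 13/74
merge 4/37 + 9/74 → 17/74
merge 5/37 + 13/74 → 23/74
merge 8/37 + 17/74 → 33/74
merge 9/37 + 23/74 → 41/74
merge 33/74 + 41/74 → 1
L = 5/37 + 13/74 + 17/74 + 23/74 + 33/74 + 41/74 + 1 = 211/74 ≈ 2.851 bits/symbol.

2.851 bits/symbol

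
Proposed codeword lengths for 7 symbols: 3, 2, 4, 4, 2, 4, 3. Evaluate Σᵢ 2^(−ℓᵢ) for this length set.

With common denominator 2^4 = 16: Σ 2^(−ℓᵢ) = 2/16 + 4/16 + 1/16 + 1/16 + 4/16 + 1/16 + 2/16 = 15/16 = 0.9375.

0.9375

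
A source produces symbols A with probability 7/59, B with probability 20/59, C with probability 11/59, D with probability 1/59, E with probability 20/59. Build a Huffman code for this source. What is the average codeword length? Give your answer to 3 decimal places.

2.119 bits/symbol

Repeatedly combine the two least-probable nodes; the expected code length is the sum of the merged weights.
merge 1/59 + 7/59 → 8/59
merge 8/59 + 11/59 → 19/59
merge 19/59 + 20/59 → 39/59
merge 20/59 + 39/59 → 1
L = 8/59 + 19/59 + 39/59 + 1 = 125/59 ≈ 2.119 bits/symbol.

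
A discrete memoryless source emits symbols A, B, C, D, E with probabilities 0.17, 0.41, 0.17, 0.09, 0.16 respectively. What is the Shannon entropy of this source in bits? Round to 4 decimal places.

2.1322 bits

H = −Σ pᵢ log₂ pᵢ.
−0.17·log₂(0.17) = 0.4346
−0.41·log₂(0.41) = 0.5274
−0.17·log₂(0.17) = 0.4346
−0.09·log₂(0.09) = 0.3127
−0.16·log₂(0.16) = 0.4230
Sum ≈ 2.1322 → 2.1322 bits.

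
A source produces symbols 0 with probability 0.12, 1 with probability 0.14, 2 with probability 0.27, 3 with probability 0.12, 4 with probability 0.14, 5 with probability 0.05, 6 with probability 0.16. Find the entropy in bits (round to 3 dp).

2.677 bits

H = −Σ pᵢ log₂ pᵢ.
−0.12·log₂(0.12) = 0.3671
−0.14·log₂(0.14) = 0.3971
−0.27·log₂(0.27) = 0.5100
−0.12·log₂(0.12) = 0.3671
−0.14·log₂(0.14) = 0.3971
−0.05·log₂(0.05) = 0.2161
−0.16·log₂(0.16) = 0.4230
Sum ≈ 2.6775 → 2.677 bits.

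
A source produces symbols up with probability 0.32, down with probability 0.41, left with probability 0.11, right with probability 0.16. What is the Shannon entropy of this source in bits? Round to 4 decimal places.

H = −Σ pᵢ log₂ pᵢ.
−0.32·log₂(0.32) = 0.5260
−0.41·log₂(0.41) = 0.5274
−0.11·log₂(0.11) = 0.3503
−0.16·log₂(0.16) = 0.4230
Sum ≈ 1.8267 → 1.8267 bits.

1.8267 bits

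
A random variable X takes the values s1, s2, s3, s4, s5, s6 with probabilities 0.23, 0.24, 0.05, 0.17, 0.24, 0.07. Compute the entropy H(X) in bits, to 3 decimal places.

2.395 bits

H = −Σ pᵢ log₂ pᵢ.
−0.23·log₂(0.23) = 0.4877
−0.24·log₂(0.24) = 0.4941
−0.05·log₂(0.05) = 0.2161
−0.17·log₂(0.17) = 0.4346
−0.24·log₂(0.24) = 0.4941
−0.07·log₂(0.07) = 0.2686
Sum ≈ 2.3952 → 2.395 bits.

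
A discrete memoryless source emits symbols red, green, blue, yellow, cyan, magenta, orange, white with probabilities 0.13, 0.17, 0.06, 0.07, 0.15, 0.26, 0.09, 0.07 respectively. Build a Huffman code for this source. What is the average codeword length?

Repeatedly combine the two least-probable nodes; the expected code length is the sum of the merged weights.
merge 3/50 + 7/100 → 13/100
merge 7/100 + 9/100 → 4/25
merge 13/100 + 13/100 → 13/50
merge 3/20 + 4/25 → 31/100
merge 17/100 + 13/50 → 43/100
merge 13/50 + 31/100 → 57/100
merge 43/100 + 57/100 → 1
L = 13/100 + 4/25 + 13/50 + 31/100 + 43/100 + 57/100 + 1 = 143/50 = 2.86 bits/symbol.

2.86 bits/symbol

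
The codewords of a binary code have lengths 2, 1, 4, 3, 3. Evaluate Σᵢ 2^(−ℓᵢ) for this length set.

1.0625

With common denominator 2^4 = 16: Σ 2^(−ℓᵢ) = 4/16 + 8/16 + 1/16 + 2/16 + 2/16 = 17/16 = 1.0625.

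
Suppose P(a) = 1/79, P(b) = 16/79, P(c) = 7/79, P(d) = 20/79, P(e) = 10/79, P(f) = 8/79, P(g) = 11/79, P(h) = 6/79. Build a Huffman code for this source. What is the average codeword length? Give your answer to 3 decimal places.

Repeatedly combine the two least-probable nodes; the expected code length is the sum of the merged weights.
merge 1/79 + 6/79 → 7/79
merge 7/79 + 7/79 → 14/79
merge 8/79 + 10/79 → 18/79
merge 11/79 + 14/79 → 25/79
merge 16/79 + 18/79 → 34/79
merge 20/79 + 25/79 → 45/79
merge 34/79 + 45/79 → 1
L = 7/79 + 14/79 + 18/79 + 25/79 + 34/79 + 45/79 + 1 = 222/79 ≈ 2.810 bits/symbol.

2.810 bits/symbol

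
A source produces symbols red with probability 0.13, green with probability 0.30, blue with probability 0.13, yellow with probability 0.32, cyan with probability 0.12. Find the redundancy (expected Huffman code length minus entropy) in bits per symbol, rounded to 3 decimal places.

Entropy H = −Σ p log₂ p ≈ 2.1795 bits.
Huffman merges: 3/25+13/100→1/4; 13/100+1/4→19/50; 3/10+8/25→31/50; 19/50+31/50→1. L = 9/4 ≈ 2.2500.
L − H = 2.2500 − 2.1795 = 0.071 bits.

0.071 bits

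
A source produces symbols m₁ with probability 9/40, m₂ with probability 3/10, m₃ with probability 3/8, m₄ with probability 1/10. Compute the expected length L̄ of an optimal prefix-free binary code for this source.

Repeatedly combine the two least-probable nodes; the expected code length is the sum of the merged weights.
merge 1/10 + 9/40 → 13/40
merge 3/10 + 13/40 → 5/8
merge 3/8 + 5/8 → 1
L = 13/40 + 5/8 + 1 = 39/20 = 1.95 bits/symbol.

1.95 bits/symbol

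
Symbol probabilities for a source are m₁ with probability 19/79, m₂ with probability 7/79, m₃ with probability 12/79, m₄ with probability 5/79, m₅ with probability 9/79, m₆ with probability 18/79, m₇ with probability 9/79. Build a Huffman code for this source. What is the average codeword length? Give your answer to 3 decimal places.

Repeatedly combine the two least-probable nodes; the expected code length is the sum of the merged weights.
merge 5/79 + 7/79 → 12/79
merge 9/79 + 9/79 → 18/79
merge 12/79 + 12/79 → 24/79
merge 18/79 + 18/79 → 36/79
merge 19/79 + 24/79 → 43/79
merge 36/79 + 43/79 → 1
L = 12/79 + 18/79 + 24/79 + 36/79 + 43/79 + 1 = 212/79 ≈ 2.684 bits/symbol.

2.684 bits/symbol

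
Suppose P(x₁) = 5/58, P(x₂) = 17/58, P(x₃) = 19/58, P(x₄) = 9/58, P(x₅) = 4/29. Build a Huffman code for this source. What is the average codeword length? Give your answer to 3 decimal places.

2.224 bits/symbol

Repeatedly combine the two least-probable nodes; the expected code length is the sum of the merged weights.
merge 5/58 + 4/29 → 13/58
merge 9/58 + 13/58 → 11/29
merge 17/58 + 19/58 → 18/29
merge 11/29 + 18/29 → 1
L = 13/58 + 11/29 + 18/29 + 1 = 129/58 ≈ 2.224 bits/symbol.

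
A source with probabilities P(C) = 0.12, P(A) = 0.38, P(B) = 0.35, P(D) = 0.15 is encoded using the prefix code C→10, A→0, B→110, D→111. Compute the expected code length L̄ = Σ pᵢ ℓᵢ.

2.12 bits/symbol

L̄ = Σ pᵢ·ℓᵢ = 0.12·2 + 0.38·1 + 0.35·3 + 0.15·3 = 2.12 bits/symbol.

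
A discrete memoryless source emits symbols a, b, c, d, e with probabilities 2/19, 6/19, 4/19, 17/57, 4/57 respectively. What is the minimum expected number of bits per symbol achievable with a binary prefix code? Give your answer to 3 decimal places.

Repeatedly combine the two least-probable nodes; the expected code length is the sum of the merged weights.
merge 4/57 + 2/19 → 10/57
merge 10/57 + 4/19 → 22/57
merge 17/57 + 6/19 → 35/57
merge 22/57 + 35/57 → 1
L = 10/57 + 22/57 + 35/57 + 1 = 124/57 ≈ 2.175 bits/symbol.

2.175 bits/symbol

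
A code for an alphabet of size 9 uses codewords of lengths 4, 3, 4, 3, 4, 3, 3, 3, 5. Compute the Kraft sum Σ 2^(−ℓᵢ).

0.84375

With common denominator 2^5 = 32: Σ 2^(−ℓᵢ) = 2/32 + 4/32 + 2/32 + 4/32 + 2/32 + 4/32 + 4/32 + 4/32 + 1/32 = 27/32 = 0.84375.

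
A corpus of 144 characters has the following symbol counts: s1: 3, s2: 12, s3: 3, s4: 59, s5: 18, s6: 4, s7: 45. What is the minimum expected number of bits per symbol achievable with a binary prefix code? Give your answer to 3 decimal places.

2.132 bits/symbol

Probabilities are the counts divided by 144.
Repeatedly combine the two least-probable nodes; the expected code length is the sum of the merged weights.
merge 1/48 + 1/48 → 1/24
merge 1/36 + 1/24 → 5/72
merge 5/72 + 1/12 → 11/72
merge 1/8 + 11/72 → 5/18
merge 5/18 + 5/16 → 85/144
merge 59/144 + 85/144 → 1
L = 1/24 + 5/72 + 11/72 + 5/18 + 85/144 + 1 = 307/144 ≈ 2.132 bits/symbol.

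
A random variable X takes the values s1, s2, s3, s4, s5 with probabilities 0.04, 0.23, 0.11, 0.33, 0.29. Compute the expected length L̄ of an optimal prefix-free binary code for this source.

Repeatedly combine the two least-probable nodes; the expected code length is the sum of the merged weights.
merge 1/25 + 11/100 → 3/20
merge 3/20 + 23/100 → 19/50
merge 29/100 + 33/100 → 31/50
merge 19/50 + 31/50 → 1
L = 3/20 + 19/50 + 31/50 + 1 = 43/20 = 2.15 bits/symbol.

2.15 bits/symbol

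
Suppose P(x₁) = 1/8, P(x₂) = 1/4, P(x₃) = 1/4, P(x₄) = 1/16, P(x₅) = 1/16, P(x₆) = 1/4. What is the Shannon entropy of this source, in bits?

2.375 bits

Each probability is a power of 1/2, so log₂(1/p) is an integer.
H = Σ p·log₂(1/p) = 1/8·3 + 1/4·2 + 1/4·2 + 1/16·4 + 1/16·4 + 1/4·2 = 2.375 bits.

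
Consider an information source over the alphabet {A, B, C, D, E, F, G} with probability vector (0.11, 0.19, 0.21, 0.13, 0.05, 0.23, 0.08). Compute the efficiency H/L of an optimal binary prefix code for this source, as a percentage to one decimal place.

Entropy H = −Σ p log₂ p ≈ 2.6563 bits.
Huffman merges: 1/20+2/25→13/100; 11/100+13/100→6/25; 13/100+19/100→8/25; 21/100+23/100→11/25; 6/25+8/25→14/25; 11/25+14/25→1. L = 269/100 ≈ 2.6900.
Efficiency = H/L = 2.6563/2.6900 = 98.7%.

98.7%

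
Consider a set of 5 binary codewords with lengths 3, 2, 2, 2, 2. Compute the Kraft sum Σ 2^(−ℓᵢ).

With common denominator 2^3 = 8: Σ 2^(−ℓᵢ) = 1/8 + 2/8 + 2/8 + 2/8 + 2/8 = 9/8 = 1.125.

1.125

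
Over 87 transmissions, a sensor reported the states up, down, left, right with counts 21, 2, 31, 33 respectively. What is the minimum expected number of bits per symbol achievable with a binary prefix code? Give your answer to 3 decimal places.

1.885 bits/symbol

Probabilities are the counts divided by 87.
Repeatedly combine the two least-probable nodes; the expected code length is the sum of the merged weights.
merge 2/87 + 7/29 → 23/87
merge 23/87 + 31/87 → 18/29
merge 11/29 + 18/29 → 1
L = 23/87 + 18/29 + 1 = 164/87 ≈ 1.885 bits/symbol.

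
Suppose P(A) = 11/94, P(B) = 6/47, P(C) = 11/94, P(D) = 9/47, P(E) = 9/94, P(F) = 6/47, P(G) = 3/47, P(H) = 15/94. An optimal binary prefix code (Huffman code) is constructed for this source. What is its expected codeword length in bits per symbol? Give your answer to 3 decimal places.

Repeatedly combine the two least-probable nodes; the expected code length is the sum of the merged weights.
merge 3/47 + 9/94 → 15/94
merge 11/94 + 11/94 → 11/47
merge 6/47 + 6/47 → 12/47
merge 15/94 + 15/94 → 15/47
merge 9/47 + 11/47 → 20/47
merge 12/47 + 15/47 → 27/47
merge 20/47 + 27/47 → 1
L = 15/94 + 11/47 + 12/47 + 15/47 + 20/47 + 27/47 + 1 = 279/94 ≈ 2.968 bits/symbol.

2.968 bits/symbol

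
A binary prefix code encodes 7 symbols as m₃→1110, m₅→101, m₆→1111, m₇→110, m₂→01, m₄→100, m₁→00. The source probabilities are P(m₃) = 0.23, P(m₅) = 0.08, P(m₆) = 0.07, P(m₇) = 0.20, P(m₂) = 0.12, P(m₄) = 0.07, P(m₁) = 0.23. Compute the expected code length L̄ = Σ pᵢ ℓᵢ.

2.95 bits/symbol

L̄ = Σ pᵢ·ℓᵢ = 0.23·4 + 0.08·3 + 0.07·4 + 0.20·3 + 0.12·2 + 0.07·3 + 0.23·2 = 2.95 bits/symbol.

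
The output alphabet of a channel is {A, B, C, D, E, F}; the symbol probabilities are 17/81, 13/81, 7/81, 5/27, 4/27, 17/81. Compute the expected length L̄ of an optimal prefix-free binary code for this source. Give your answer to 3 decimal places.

2.580 bits/symbol

Repeatedly combine the two least-probable nodes; the expected code length is the sum of the merged weights.
merge 7/81 + 4/27 → 19/81
merge 13/81 + 5/27 → 28/81
merge 17/81 + 17/81 → 34/81
merge 19/81 + 28/81 → 47/81
merge 34/81 + 47/81 → 1
L = 19/81 + 28/81 + 34/81 + 47/81 + 1 = 209/81 ≈ 2.580 bits/symbol.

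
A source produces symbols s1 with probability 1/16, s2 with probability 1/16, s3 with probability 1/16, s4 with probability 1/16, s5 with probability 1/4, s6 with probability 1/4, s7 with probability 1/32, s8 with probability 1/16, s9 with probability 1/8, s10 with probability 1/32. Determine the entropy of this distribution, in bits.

2.9375 bits

Each probability is a power of 1/2, so log₂(1/p) is an integer.
H = Σ p·log₂(1/p) = 1/16·4 + 1/16·4 + 1/16·4 + 1/16·4 + 1/4·2 + 1/4·2 + 1/32·5 + 1/16·4 + 1/8·3 + 1/32·5 = 2.9375 bits.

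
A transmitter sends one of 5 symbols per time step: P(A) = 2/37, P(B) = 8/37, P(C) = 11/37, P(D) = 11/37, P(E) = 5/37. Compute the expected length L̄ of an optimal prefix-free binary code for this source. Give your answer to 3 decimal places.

2.189 bits/symbol

Repeatedly combine the two least-probable nodes; the expected code length is the sum of the merged weights.
merge 2/37 + 5/37 → 7/37
merge 7/37 + 8/37 → 15/37
merge 11/37 + 11/37 → 22/37
merge 15/37 + 22/37 → 1
L = 7/37 + 15/37 + 22/37 + 1 = 81/37 ≈ 2.189 bits/symbol.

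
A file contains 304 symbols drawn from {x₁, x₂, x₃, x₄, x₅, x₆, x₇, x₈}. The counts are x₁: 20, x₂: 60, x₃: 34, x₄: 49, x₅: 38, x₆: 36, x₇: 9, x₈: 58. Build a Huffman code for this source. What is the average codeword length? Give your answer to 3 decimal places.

Probabilities are the counts divided by 304.
Repeatedly combine the two least-probable nodes; the expected code length is the sum of the merged weights.
merge 9/304 + 5/76 → 29/304
merge 29/304 + 17/152 → 63/304
merge 9/76 + 1/8 → 37/152
merge 49/304 + 29/152 → 107/304
merge 15/76 + 63/304 → 123/304
merge 37/152 + 107/304 → 181/304
merge 123/304 + 181/304 → 1
L = 29/304 + 63/304 + 37/152 + 107/304 + 123/304 + 181/304 + 1 = 881/304 ≈ 2.898 bits/symbol.

2.898 bits/symbol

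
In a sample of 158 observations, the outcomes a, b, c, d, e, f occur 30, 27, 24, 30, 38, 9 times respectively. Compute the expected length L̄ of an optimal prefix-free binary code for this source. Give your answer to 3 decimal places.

2.570 bits/symbol

Probabilities are the counts divided by 158.
Repeatedly combine the two least-probable nodes; the expected code length is the sum of the merged weights.
merge 9/158 + 12/79 → 33/158
merge 27/158 + 15/79 → 57/158
merge 15/79 + 33/158 → 63/158
merge 19/79 + 57/158 → 95/158
merge 63/158 + 95/158 → 1
L = 33/158 + 57/158 + 63/158 + 95/158 + 1 = 203/79 ≈ 2.570 bits/symbol.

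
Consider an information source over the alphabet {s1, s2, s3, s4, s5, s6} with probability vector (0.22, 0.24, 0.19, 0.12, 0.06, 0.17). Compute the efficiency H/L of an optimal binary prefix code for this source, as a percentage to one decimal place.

97.8%

Entropy H = −Σ p log₂ p ≈ 2.4751 bits.
Huffman merges: 3/50+3/25→9/50; 17/100+9/50→7/20; 19/100+11/50→41/100; 6/25+7/20→59/100; 41/100+59/100→1. L = 253/100 ≈ 2.5300.
Efficiency = H/L = 2.4751/2.5300 = 97.8%.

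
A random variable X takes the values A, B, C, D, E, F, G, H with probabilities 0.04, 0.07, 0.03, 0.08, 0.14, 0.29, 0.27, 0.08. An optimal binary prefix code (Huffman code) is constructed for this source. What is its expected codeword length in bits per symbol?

2.65 bits/symbol

Repeatedly combine the two least-probable nodes; the expected code length is the sum of the merged weights.
merge 3/100 + 1/25 → 7/100
merge 7/100 + 7/100 → 7/50
merge 2/25 + 2/25 → 4/25
merge 7/50 + 7/50 → 7/25
merge 4/25 + 27/100 → 43/100
merge 7/25 + 29/100 → 57/100
merge 43/100 + 57/100 → 1
L = 7/100 + 7/50 + 4/25 + 7/25 + 43/100 + 57/100 + 1 = 53/20 = 2.65 bits/symbol.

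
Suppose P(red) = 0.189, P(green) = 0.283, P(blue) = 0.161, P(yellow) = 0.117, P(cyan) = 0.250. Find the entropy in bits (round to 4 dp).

H = −Σ pᵢ log₂ pᵢ.
−0.189·log₂(0.189) = 0.4543
−0.283·log₂(0.283) = 0.5154
−0.161·log₂(0.161) = 0.4242
−0.117·log₂(0.117) = 0.3622
−0.250·log₂(0.250) = 0.5000
Sum ≈ 2.2560 → 2.2560 bits.

2.2560 bits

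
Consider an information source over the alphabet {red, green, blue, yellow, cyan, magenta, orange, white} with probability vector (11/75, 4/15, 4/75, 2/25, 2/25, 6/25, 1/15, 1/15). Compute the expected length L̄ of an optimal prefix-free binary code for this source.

Repeatedly combine the two least-probable nodes; the expected code length is the sum of the merged weights.
merge 4/75 + 1/15 → 3/25
merge 1/15 + 2/25 → 11/75
merge 2/25 + 3/25 → 1/5
merge 11/75 + 11/75 → 22/75
merge 1/5 + 6/25 → 11/25
merge 4/15 + 22/75 → 14/25
merge 11/25 + 14/25 → 1
L = 3/25 + 11/75 + 1/5 + 22/75 + 11/25 + 14/25 + 1 = 69/25 = 2.76 bits/symbol.

2.76 bits/symbol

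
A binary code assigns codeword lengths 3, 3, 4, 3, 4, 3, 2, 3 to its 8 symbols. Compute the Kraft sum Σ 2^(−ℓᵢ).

1

With common denominator 2^4 = 16: Σ 2^(−ℓᵢ) = 2/16 + 2/16 + 1/16 + 2/16 + 1/16 + 2/16 + 4/16 + 2/16 = 16/16 = 1.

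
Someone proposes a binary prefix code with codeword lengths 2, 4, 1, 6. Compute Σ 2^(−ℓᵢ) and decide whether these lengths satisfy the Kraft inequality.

With common denominator 2^6 = 64: Σ 2^(−ℓᵢ) = 16/64 + 4/64 + 32/64 + 1/64 = 53/64 = 0.828125.
Kraft's inequality requires Σ ≤ 1; here Σ = 0.828125 ≤ 1, so such a prefix code exists.

0.828125; yes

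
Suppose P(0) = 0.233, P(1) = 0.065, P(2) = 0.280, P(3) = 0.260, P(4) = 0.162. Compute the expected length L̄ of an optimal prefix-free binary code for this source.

2.227 bits/symbol

Repeatedly combine the two least-probable nodes; the expected code length is the sum of the merged weights.
merge 13/200 + 81/500 → 227/1000
merge 227/1000 + 233/1000 → 23/50
merge 13/50 + 7/25 → 27/50
merge 23/50 + 27/50 → 1
L = 227/1000 + 23/50 + 27/50 + 1 = 2227/1000 = 2.227 bits/symbol.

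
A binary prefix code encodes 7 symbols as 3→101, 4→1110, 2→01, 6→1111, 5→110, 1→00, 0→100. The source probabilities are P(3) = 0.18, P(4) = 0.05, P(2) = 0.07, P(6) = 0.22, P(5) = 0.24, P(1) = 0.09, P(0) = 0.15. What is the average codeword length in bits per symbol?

L̄ = Σ pᵢ·ℓᵢ = 0.18·3 + 0.05·4 + 0.07·2 + 0.22·4 + 0.24·3 + 0.09·2 + 0.15·3 = 3.11 bits/symbol.

3.11 bits/symbol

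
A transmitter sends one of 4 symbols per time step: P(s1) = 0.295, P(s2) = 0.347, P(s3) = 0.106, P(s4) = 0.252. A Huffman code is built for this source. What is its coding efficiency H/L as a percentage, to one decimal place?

94.7%

Entropy H = −Σ p log₂ p ≈ 1.8937 bits.
Huffman merges: 53/500+63/250→179/500; 59/200+347/1000→321/500; 179/500+321/500→1. L = 2 ≈ 2.0000.
Efficiency = H/L = 1.8937/2.0000 = 94.7%.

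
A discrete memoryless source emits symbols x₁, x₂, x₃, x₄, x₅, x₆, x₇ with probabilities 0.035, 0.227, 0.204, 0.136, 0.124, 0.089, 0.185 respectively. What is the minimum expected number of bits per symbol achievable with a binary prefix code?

2.693 bits/symbol

Repeatedly combine the two least-probable nodes; the expected code length is the sum of the merged weights.
merge 7/200 + 89/1000 → 31/250
merge 31/250 + 31/250 → 31/125
merge 17/125 + 37/200 → 321/1000
merge 51/250 + 227/1000 → 431/1000
merge 31/125 + 321/1000 → 569/1000
merge 431/1000 + 569/1000 → 1
L = 31/250 + 31/125 + 321/1000 + 431/1000 + 569/1000 + 1 = 2693/1000 = 2.693 bits/symbol.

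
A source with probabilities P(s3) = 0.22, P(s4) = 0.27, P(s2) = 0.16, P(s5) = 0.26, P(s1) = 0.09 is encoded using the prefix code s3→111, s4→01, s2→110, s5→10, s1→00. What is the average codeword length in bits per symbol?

2.38 bits/symbol

L̄ = Σ pᵢ·ℓᵢ = 0.22·3 + 0.27·2 + 0.16·3 + 0.26·2 + 0.09·2 = 2.38 bits/symbol.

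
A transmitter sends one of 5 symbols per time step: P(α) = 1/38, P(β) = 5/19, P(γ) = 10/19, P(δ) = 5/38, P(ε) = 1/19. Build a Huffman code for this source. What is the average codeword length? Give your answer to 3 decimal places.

Repeatedly combine the two least-probable nodes; the expected code length is the sum of the merged weights.
merge 1/38 + 1/19 → 3/38
merge 3/38 + 5/38 → 4/19
merge 4/19 + 5/19 → 9/19
merge 9/19 + 10/19 → 1
L = 3/38 + 4/19 + 9/19 + 1 = 67/38 ≈ 1.763 bits/symbol.

1.763 bits/symbol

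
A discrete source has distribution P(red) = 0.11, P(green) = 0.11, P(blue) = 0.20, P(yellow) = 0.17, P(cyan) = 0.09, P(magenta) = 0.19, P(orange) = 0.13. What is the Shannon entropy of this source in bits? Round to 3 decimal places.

H = −Σ pᵢ log₂ pᵢ.
−0.11·log₂(0.11) = 0.3503
−0.11·log₂(0.11) = 0.3503
−0.20·log₂(0.20) = 0.4644
−0.17·log₂(0.17) = 0.4346
−0.09·log₂(0.09) = 0.3127
−0.19·log₂(0.19) = 0.4552
−0.13·log₂(0.13) = 0.3826
Sum ≈ 2.7501 → 2.750 bits.

2.750 bits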